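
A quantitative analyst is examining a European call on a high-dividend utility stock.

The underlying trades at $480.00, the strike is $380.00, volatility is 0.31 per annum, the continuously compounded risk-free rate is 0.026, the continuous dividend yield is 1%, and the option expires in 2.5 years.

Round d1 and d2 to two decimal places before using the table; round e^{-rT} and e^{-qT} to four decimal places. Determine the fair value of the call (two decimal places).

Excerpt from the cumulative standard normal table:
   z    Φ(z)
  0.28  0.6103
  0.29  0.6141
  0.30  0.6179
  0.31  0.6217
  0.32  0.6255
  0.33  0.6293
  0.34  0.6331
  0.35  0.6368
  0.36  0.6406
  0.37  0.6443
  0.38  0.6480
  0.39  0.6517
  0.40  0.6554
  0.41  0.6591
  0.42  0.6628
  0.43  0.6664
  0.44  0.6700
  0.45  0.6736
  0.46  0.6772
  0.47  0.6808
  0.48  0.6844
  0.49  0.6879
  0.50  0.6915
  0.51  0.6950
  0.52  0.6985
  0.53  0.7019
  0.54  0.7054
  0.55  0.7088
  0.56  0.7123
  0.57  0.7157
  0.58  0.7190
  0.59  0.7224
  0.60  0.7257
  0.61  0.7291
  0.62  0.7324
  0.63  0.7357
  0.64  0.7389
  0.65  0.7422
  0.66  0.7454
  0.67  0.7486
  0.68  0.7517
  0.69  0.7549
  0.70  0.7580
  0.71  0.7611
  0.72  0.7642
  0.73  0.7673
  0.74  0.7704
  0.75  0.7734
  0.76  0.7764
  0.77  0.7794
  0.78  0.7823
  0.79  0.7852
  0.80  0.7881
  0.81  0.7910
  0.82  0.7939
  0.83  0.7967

$147.56

σ√T = 0.31·√2.5 = 0.4902
d₁ = [ln(480/380) + (0.026 − 0.01 + ½·0.31²)·2.5] / (σ√T) = (0.2336 + 0.1601) / 0.4902 = 0.8033 → 0.80
d₂ = 0.8033 − 0.4902 = 0.3131 → 0.31
exp(−qT) = exp(−0.01·2.5) = 0.9753;  exp(−rT) = exp(−0.026·2.5) = 0.9371
N(d₁) = N(0.80) = 0.7881;  N(d₂) = N(0.31) = 0.6217
C = 480·0.9753·0.7881 − 380·0.9371·0.6217 = 368.9443 − 221.3861 = 147.5582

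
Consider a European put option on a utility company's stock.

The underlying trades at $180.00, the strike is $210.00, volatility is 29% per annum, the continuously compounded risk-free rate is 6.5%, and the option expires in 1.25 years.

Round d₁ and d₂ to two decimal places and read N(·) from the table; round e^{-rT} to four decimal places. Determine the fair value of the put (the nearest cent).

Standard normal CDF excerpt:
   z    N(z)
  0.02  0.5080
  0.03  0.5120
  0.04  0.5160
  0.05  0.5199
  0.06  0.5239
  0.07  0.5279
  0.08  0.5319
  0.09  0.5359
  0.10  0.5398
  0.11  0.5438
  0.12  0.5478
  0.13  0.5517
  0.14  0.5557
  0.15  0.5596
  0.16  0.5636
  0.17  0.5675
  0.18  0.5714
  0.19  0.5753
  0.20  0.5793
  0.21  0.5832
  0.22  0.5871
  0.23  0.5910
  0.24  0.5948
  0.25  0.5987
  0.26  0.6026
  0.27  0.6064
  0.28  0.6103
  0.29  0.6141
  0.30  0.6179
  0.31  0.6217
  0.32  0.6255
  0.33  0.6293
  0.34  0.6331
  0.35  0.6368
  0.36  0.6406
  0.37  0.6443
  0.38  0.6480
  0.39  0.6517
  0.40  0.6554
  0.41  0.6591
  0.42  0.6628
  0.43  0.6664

$31.88

σ√T = 0.29 × 1.1180 = 0.3242
d₁ = [ln(180/210) + (0.065 + 0.29²/2)·1.25] / 0.3242 = [-0.1542 + 0.1338] / 0.3242 = -0.0627 → -0.06
d₂ = d₁ − σ√T = -0.0627 − 0.3242 = -0.3870 → -0.39
e^(−rT) = e^(−0.065·1.25) = 0.9220
P = 210·0.9220·N(0.39) − 180·N(0.06) = 210·0.9220·0.6517 − 180·0.5239 = 126.1822 − 94.3020 = 31.8802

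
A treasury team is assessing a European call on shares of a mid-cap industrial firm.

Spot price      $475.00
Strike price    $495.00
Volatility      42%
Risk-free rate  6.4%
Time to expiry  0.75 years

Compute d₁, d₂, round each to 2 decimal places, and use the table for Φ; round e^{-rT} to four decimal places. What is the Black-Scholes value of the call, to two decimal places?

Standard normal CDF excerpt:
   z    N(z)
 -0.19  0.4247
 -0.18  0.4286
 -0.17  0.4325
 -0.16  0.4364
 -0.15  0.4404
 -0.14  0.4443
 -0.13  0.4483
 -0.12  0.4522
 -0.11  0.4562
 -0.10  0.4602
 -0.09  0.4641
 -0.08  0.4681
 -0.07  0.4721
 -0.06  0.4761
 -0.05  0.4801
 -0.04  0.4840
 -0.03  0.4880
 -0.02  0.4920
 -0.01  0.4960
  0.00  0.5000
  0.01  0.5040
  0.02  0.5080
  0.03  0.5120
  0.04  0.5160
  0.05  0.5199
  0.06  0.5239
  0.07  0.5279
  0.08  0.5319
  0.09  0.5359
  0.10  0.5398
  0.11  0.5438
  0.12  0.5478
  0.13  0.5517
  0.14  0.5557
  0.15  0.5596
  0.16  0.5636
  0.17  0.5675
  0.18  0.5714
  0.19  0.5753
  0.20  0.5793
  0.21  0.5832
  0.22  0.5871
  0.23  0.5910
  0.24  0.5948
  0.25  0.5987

$69.28

T = 0.75;  σ√T = 0.3637
d₁ = [ln(475/495) + (0.064 + 0.42²/2)·0.75] / 0.3637 = [-0.0412 + 0.1142] / 0.3637 = 0.2004 ≈ 0.20
d₂ = d₁ − σ√T = 0.2004 − 0.3637 = -0.1633 ≈ -0.16
exp(−rT) = exp(−0.064·0.75) = 0.9531
N(d₁) = N(0.20) = 0.5793;  N(d₂) = N(-0.16) = 0.4364
C = 475·0.5793 − 495·0.9531·0.4364 = 275.1675 − 205.8868 = 69.2807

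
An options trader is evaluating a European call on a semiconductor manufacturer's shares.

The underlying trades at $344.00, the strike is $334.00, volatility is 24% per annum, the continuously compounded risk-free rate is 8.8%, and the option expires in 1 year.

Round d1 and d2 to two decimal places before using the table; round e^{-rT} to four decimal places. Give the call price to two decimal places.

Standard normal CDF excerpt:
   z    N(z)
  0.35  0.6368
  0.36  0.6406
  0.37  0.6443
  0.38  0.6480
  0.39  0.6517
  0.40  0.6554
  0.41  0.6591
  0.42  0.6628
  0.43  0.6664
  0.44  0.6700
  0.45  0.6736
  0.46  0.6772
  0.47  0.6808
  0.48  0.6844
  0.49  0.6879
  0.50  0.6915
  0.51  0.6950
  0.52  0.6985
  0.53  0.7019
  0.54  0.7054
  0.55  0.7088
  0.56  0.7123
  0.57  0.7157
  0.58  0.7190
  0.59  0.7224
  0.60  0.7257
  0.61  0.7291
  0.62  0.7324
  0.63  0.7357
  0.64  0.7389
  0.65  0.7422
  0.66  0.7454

$53.73

σ√T = 0.24·√1 = 0.2400
d₁ = [ln(344/334) + (0.088 + 0.24²/2)·1] / 0.2400 = [0.0295 + 0.1168] / 0.2400 = 0.6096 ⇒ 0.61
d₂ = d₁ − σ√T = 0.6096 − 0.2400 = 0.3696 ⇒ 0.37
e^(−rT) = e^(−0.088·1) = 0.9158
C = 344·N(0.61) − 334·0.9158·N(0.37) = 344·0.7291 − 334·0.9158·0.6443 = 250.8104 − 197.0767 = 53.7337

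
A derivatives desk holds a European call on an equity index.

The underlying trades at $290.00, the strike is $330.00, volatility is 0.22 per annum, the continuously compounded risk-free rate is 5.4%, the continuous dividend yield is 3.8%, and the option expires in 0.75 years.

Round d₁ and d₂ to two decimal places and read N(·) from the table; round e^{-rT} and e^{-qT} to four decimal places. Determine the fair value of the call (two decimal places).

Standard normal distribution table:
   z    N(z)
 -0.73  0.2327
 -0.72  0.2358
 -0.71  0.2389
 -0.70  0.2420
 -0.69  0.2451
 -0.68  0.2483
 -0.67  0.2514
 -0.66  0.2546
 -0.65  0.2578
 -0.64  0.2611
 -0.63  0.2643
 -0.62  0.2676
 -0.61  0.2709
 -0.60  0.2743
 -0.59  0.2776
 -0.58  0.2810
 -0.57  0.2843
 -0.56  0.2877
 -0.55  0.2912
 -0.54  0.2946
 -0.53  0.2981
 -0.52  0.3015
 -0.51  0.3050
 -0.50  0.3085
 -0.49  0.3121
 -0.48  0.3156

$9.27

σ√T = 0.22·√0.75 = 0.1905
ln(S/K) + (r − q + σ²/2)T = ln(290/330) + (0.054 − 0.038 + 0.22²/2)·0.75 = -0.1292 + 0.0301 = -0.0991
d₁ = -0.0991 / 0.1905 = -0.5199 which rounds to -0.52
d₂ = d₁ − σ√T = -0.5199 − 0.1905 = -0.7105 which rounds to -0.71
exp(−qT) = exp(−0.038·0.75) = 0.9719;  exp(−rT) = exp(−0.054·0.75) = 0.9603
N(d₁) = N(-0.52) = 0.3015;  N(d₂) = N(-0.71) = 0.2389
C = 290·0.9719·0.3015 − 330·0.9603·0.2389 = 84.9781 − 75.7072 = 9.2709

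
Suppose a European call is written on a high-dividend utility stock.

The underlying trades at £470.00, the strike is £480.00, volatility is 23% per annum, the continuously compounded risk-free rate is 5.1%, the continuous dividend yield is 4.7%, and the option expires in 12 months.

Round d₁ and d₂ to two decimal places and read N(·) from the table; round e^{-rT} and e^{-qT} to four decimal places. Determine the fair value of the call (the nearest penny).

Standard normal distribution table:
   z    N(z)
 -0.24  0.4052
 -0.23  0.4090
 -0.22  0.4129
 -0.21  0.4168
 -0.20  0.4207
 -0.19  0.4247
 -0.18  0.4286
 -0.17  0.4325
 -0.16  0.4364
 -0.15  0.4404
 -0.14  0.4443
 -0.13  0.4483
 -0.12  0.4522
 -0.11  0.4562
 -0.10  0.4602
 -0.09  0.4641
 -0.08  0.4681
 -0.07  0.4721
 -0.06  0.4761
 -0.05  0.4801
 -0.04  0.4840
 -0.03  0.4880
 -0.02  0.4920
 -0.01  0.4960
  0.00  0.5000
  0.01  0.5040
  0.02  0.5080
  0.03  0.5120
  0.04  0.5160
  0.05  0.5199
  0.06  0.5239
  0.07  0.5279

σ√T = 0.23 × 1.0000 = 0.2300
ln(S/K) + (r − q + σ²/2)T = ln(470/480) + (0.051 − 0.047 + 0.23²/2)·1 = -0.0211 + 0.0304 = 0.0094
d₁ = 0.0094 / 0.2300 = 0.0409 which rounds to 0.04
d₂ = d₁ − σ√T = 0.0409 − 0.2300 = -0.1891 which rounds to -0.19
exp(−qT) = exp(−0.047·1) = 0.9541;  exp(−rT) = exp(−0.051·1) = 0.9503
C = 470·0.9541·N(0.04) − 480·0.9503·N(-0.19) = 470·0.9541·0.5160 − 480·0.9503·0.4247 = 231.3883 − 193.7244 = 37.6640

£37.66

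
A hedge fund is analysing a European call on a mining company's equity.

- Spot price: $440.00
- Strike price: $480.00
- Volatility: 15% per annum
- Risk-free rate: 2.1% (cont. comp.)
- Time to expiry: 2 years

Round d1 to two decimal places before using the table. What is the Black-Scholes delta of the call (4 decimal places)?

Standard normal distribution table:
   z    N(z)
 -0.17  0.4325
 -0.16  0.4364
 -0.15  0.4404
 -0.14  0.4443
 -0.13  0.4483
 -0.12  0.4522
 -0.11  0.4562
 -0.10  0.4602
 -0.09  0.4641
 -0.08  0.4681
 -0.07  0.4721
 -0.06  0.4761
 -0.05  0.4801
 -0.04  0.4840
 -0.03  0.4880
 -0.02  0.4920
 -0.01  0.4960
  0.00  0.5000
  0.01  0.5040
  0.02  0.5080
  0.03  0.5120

0.4562

T = 2;  σ√T = 0.2121
d₁ = [ln(440/480) + (0.021 + ½·0.15²)·2] / (σ√T) = (-0.0870 + 0.0645) / 0.2121 = -0.1061 → -0.11
N(d₁) = N(-0.11) = 0.4562
Δ_call = N(d₁) = 0.4562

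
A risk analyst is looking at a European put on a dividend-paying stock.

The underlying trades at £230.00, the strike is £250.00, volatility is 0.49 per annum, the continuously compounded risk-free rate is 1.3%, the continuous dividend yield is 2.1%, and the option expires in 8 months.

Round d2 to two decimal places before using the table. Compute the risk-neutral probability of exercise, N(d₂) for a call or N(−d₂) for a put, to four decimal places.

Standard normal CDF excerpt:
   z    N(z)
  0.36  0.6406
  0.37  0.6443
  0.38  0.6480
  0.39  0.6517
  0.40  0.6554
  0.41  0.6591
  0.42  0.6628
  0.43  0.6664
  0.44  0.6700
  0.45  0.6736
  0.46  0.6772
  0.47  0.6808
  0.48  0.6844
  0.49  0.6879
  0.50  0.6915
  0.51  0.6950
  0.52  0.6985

σ√T = 0.49 × 0.8165 = 0.4001
ln(S/K) + (r − q + σ²/2)T = ln(230/250) + (0.013 − 0.021 + 0.49²/2)·0.6667 = -0.0834 + 0.0747 = -0.0087
d₁ = -0.0087 / 0.4001 = -0.0217 → -0.02
d₂ = d₁ − σ√T = -0.0217 − 0.4001 = -0.4218 → -0.42
Pr(exercise) under Q = N(−d₂) = N(0.42) = 0.6628

0.6628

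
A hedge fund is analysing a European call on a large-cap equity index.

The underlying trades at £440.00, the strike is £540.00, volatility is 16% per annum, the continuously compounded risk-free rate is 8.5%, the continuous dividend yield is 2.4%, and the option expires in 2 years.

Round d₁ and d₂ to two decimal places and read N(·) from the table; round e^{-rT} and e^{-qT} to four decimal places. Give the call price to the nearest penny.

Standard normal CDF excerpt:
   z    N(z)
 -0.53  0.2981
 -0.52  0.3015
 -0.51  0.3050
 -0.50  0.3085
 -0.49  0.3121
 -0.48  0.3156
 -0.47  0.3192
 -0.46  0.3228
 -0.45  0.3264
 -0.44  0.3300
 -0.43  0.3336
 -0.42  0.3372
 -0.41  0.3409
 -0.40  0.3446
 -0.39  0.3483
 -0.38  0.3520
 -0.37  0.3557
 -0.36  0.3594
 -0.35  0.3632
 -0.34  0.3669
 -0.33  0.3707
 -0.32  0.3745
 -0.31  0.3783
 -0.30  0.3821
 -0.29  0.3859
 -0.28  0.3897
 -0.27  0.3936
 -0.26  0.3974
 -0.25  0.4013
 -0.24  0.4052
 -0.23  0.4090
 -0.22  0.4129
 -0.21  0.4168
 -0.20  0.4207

σ√T = 0.16·√2 = 0.2263
d₁ = [ln(440/540) + (0.085 − 0.024 + ½·0.16²)·2] / (σ√T) = (-0.2048 + 0.1476) / 0.2263 = -0.2528 → -0.25
d₂ = -0.2528 − 0.2263 = -0.4790 → -0.48
e^(−qT) = e^(−0.024·2) = 0.9531;  e^(−rT) = e^(−0.085·2) = 0.8437
N(d₁) = N(-0.25) = 0.4013;  N(d₂) = N(-0.48) = 0.3156
C = 440·0.9531·0.4013 − 540·0.8437·0.3156 = 168.2908 − 143.7867 = 24.5040

£24.50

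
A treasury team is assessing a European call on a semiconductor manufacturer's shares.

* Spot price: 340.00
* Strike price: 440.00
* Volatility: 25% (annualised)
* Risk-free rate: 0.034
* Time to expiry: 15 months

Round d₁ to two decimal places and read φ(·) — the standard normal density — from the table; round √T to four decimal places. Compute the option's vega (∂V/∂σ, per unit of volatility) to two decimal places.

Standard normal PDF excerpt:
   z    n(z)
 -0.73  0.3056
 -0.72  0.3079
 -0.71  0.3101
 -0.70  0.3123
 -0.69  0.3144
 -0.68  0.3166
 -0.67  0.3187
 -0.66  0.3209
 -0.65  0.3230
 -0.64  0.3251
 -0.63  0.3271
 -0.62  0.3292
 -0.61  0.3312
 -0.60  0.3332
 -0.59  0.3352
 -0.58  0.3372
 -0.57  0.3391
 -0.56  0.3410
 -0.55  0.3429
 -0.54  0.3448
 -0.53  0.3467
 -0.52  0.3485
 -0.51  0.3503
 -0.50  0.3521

σ√T = 0.25·√1.25 = 0.2795
d₁ = [ln(340/440) + (0.034 + ½·0.25²)·1.25] / (σ√T) = (-0.2578 + 0.0816) / 0.2795 = -0.6306 which rounds to -0.63
√T = √1.25 = 1.1180
φ(d₁) = φ(-0.63) = 0.3271
vega = S·φ(d₁)·√T = 340·0.3271·1.1180 = 124.3373

124.34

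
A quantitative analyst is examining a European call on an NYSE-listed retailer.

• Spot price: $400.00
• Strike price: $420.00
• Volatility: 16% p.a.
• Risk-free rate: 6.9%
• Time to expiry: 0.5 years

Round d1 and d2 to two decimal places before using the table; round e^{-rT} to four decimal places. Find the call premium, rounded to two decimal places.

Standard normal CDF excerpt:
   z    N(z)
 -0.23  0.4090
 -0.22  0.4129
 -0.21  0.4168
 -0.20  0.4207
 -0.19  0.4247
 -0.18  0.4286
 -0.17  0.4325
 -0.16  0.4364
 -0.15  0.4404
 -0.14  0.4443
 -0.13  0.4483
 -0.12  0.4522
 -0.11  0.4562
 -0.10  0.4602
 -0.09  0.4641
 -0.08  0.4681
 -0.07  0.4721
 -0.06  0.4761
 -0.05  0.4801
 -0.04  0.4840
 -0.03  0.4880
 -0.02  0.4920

$14.93

σ√T = 0.16·√0.5 = 0.1131
d₁ = [ln(400/420) + (0.069 + ½·0.16²)·0.5] / (σ√T) = (-0.0488 + 0.0409) / 0.1131 = -0.0697 ⇒ -0.07
d₂ = -0.0697 − 0.1131 = -0.1829 ⇒ -0.18
exp(−rT) = exp(−0.069·0.5) = 0.9661
N(d₁) = N(-0.07) = 0.4721;  N(d₂) = N(-0.18) = 0.4286
C = 400·0.4721 − 420·0.9661·0.4286 = 188.8400 − 173.9096 = 14.9304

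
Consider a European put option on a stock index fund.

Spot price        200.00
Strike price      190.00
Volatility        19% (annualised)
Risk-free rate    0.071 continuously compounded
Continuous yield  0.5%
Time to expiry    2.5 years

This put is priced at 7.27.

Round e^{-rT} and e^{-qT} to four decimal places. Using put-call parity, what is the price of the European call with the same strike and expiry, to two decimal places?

45.68

e^(−qT) = e^(−0.005·2.5) = 0.9876;  e^(−rT) = e^(−0.071·2.5) = 0.8374
Put-call parity: C − P = S·e^(−qT) − K·e^(−rT) = 200·0.9876 − 190·0.8374 = 197.5200 − 159.1060 = 38.4140
C = P + (C − P) = 7.27 + (38.4140) = 45.6840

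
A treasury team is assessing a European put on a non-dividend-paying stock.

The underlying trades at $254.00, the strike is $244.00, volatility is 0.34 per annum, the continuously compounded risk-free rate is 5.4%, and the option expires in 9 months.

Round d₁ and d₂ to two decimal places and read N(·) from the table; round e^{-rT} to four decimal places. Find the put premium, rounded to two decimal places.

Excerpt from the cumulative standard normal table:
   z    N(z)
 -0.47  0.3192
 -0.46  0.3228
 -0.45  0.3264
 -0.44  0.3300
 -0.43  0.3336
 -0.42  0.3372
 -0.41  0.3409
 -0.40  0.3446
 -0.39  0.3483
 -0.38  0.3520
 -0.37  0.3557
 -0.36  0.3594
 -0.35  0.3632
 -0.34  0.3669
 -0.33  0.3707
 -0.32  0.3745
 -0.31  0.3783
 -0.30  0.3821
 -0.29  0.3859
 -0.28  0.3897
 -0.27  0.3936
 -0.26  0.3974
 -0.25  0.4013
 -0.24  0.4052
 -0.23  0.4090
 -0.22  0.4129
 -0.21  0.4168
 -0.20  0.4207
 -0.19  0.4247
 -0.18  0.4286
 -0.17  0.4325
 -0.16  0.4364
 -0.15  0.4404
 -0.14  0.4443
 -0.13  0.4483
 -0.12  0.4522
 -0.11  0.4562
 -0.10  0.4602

$19.39

σ√T = 0.34·√0.75 = 0.2944
d₁ = [ln(254/244) + (0.054 + ½·0.34²)·0.75] / (σ√T) = (0.0402 + 0.0839) / 0.2944 = 0.4212 which rounds to 0.42
d₂ = 0.4212 − 0.2944 = 0.1267 which rounds to 0.13
exp(−rT) = exp(−0.054·0.75) = 0.9603
N(−d₂) = N(-0.13) = 0.4483;  N(−d₁) = N(-0.42) = 0.3372
P = 244·0.9603·0.4483 − 254·0.3372 = 105.0426 − 85.6488 = 19.3938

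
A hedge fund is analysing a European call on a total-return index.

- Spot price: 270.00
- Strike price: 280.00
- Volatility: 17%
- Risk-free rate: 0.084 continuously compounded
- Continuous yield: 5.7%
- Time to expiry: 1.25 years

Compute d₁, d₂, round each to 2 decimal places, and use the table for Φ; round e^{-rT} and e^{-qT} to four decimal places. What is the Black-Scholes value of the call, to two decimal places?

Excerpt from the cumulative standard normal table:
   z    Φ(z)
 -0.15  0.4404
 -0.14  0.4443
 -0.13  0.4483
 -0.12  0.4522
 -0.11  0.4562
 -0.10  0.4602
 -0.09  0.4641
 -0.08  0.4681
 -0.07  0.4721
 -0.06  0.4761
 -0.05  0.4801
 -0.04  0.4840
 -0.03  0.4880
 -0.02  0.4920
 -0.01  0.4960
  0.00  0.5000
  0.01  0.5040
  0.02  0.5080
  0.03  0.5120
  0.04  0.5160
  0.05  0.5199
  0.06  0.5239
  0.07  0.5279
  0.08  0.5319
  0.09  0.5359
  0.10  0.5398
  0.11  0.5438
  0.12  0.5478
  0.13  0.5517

18.73

σ√T = 0.17·√1.25 = 0.1901
ln(S/K) + (r − q + σ²/2)T = ln(270/280) + (0.084 − 0.057 + 0.17²/2)·1.25 = -0.0364 + 0.0518 = 0.0154
d₁ = 0.0154 / 0.1901 = 0.0813 → 0.08
d₂ = d₁ − σ√T = 0.0813 − 0.1901 = -0.1088 → -0.11
exp(−qT) = exp(−0.057·1.25) = 0.9312;  exp(−rT) = exp(−0.084·1.25) = 0.9003
N(d₁) = N(0.08) = 0.5319;  N(d₂) = N(-0.11) = 0.4562
C = 270·0.9312·0.5319 − 280·0.9003·0.4562 = 133.7324 − 115.0007 = 18.7317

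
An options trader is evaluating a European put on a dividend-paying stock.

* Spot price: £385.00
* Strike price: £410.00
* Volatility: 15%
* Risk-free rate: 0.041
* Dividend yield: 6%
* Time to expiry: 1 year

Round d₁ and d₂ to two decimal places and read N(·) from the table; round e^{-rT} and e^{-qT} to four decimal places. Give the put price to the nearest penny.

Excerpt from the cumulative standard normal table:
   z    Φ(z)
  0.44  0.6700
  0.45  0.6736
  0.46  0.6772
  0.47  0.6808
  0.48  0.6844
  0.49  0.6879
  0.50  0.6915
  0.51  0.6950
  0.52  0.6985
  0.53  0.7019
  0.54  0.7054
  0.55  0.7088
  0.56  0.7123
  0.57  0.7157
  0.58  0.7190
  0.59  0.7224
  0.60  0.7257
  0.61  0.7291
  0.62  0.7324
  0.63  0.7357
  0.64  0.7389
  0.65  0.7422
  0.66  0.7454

£41.36

σ√T = 0.15·√1 = 0.1500
d₁ = [ln(385/410) + (0.041 − 0.06 + 0.15²/2)·1] / 0.1500 = [-0.0629 − 0.0077] / 0.1500 = -0.4711 ≈ -0.47
d₂ = d₁ − σ√T = -0.4711 − 0.1500 = -0.6211 ≈ -0.62
exp(−qT) = exp(−0.06·1) = 0.9418;  exp(−rT) = exp(−0.041·1) = 0.9598
N(−d₂) = N(0.62) = 0.7324;  N(−d₁) = N(0.47) = 0.6808
P = 410·0.9598·0.7324 − 385·0.9418·0.6808 = 288.2126 − 246.8533 = 41.3593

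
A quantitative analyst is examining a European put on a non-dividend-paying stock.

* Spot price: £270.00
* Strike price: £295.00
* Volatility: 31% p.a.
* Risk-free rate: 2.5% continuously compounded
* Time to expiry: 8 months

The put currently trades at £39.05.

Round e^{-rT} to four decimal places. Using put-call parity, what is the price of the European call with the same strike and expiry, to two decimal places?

£18.92

e^(−rT) = e^(−0.025·0.6667) = 0.9835
Put-call parity: C − P = S − K·e^(−rT) = 270 − 295·0.9835 = 270 − 290.1325 = -20.1325
C = P + (C − P) = 39.05 + (-20.1325) = 18.9175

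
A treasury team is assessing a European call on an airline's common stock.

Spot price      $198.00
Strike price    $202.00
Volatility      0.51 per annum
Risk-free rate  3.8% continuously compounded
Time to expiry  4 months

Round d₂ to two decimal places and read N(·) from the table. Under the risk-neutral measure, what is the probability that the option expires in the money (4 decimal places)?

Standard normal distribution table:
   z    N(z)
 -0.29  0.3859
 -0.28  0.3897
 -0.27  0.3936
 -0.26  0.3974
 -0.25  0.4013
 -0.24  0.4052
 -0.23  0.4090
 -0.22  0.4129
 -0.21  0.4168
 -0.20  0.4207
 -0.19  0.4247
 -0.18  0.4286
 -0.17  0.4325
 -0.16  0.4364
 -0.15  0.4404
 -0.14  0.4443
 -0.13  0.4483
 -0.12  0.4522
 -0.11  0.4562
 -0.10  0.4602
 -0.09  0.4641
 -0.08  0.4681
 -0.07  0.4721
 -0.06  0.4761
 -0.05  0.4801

0.4325

σ√T = 0.51·√0.3333 = 0.2944
ln(S/K) + (r + σ²/2)T = ln(198/202) + (0.038 + 0.51²/2)·0.3333 = -0.0200 + 0.0560 = 0.0360
d₁ = 0.0360 / 0.2944 = 0.1223 → 0.12
d₂ = d₁ − σ√T = 0.1223 − 0.2944 = -0.1721 → -0.17
Risk-neutral Pr[S_T > K] = N(d₂) = N(-0.17) = 0.4325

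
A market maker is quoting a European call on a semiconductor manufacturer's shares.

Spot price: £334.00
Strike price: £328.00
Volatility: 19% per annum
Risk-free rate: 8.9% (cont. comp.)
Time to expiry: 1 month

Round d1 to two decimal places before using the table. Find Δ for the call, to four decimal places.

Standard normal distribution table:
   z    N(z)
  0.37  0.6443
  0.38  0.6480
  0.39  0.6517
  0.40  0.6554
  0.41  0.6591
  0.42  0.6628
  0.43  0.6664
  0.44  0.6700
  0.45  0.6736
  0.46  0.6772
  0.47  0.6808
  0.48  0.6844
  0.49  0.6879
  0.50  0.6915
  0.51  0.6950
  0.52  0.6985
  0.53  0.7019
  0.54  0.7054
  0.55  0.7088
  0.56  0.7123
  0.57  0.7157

T = 0.08333;  σ√T = 0.0548
d₁ = [ln(334/328) + (0.089 + ½·0.19²)·0.08333] / (σ√T) = (0.0181 + 0.0089) / 0.0548 = 0.4931 ⇒ 0.49
N(d₁) = N(0.49) = 0.6879
Δ_call = N(d₁) = 0.6879

0.6879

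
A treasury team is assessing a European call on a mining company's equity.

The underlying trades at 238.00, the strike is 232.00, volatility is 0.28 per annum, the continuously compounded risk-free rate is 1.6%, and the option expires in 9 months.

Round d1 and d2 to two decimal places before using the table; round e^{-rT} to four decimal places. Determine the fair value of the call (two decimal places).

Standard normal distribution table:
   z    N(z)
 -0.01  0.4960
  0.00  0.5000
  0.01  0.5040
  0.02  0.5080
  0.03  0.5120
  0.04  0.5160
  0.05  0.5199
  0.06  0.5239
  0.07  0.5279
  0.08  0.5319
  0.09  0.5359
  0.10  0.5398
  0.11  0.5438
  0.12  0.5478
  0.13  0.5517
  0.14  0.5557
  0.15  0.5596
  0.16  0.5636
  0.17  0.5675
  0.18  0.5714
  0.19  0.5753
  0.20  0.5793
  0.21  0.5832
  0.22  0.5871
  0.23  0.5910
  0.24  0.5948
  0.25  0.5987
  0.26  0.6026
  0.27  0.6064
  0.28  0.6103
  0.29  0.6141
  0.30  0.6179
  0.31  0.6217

27.88

σ√T = 0.28 × 0.8660 = 0.2425
d₁ = [ln(238/232) + (0.016 + 0.28²/2)·0.75] / 0.2425 = [0.0255 + 0.0414] / 0.2425 = 0.2760 which rounds to 0.28
d₂ = d₁ − σ√T = 0.2760 − 0.2425 = 0.0335 which rounds to 0.03
exp(−rT) = exp(−0.016·0.75) = 0.9881
N(d₁) = N(0.28) = 0.6103;  N(d₂) = N(0.03) = 0.5120
C = 238·0.6103 − 232·0.9881·0.5120 = 145.2514 − 117.3705 = 27.8809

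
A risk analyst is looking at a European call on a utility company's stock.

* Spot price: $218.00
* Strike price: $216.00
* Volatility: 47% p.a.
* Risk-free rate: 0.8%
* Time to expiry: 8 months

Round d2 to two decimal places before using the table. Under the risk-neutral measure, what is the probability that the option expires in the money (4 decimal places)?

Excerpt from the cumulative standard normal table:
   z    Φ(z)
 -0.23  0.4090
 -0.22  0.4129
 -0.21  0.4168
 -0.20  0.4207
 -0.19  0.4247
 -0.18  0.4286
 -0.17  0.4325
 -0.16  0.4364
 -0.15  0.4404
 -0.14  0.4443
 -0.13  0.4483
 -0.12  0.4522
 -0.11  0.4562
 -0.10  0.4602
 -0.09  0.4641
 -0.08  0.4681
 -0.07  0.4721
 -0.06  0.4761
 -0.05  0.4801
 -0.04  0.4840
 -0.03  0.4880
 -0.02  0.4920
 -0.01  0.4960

T = 0.6667;  σ√T = 0.3838
ln(S/K) + (r + σ²/2)T = ln(218/216) + (0.008 + 0.47²/2)·0.6667 = 0.0092 + 0.0790 = 0.0882
d₁ = 0.0882 / 0.3838 = 0.2298 ⇒ 0.23
d₂ = d₁ − σ√T = 0.2298 − 0.3838 = -0.1540 ⇒ -0.15
Pr(exercise) under Q = N(d₂) = 0.4404

0.4404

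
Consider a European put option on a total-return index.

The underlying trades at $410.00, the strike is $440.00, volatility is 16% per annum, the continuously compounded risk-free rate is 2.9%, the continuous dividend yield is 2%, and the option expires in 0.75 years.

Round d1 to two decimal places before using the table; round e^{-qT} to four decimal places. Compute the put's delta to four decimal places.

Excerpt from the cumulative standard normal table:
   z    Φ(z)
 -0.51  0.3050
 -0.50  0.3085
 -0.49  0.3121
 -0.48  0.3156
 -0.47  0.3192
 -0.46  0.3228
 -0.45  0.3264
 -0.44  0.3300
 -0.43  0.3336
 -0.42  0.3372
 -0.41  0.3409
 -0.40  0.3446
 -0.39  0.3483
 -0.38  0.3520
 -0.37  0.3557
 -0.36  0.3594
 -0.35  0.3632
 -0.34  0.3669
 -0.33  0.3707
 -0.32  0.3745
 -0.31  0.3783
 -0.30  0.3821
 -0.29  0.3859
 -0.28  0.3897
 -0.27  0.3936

σ√T = 0.16·√0.75 = 0.1386
d₁ = [ln(410/440) + (0.029 − 0.02 + 0.16²/2)·0.75] / 0.1386 = [-0.0706 + 0.0163] / 0.1386 = -0.3916 → -0.39
N(d₁) = N(-0.39) = 0.3483
Δ_put = exp(−qT)·(N(d₁) − 1) = 0.9851·(0.3483 − 1) = -0.6420

-0.6420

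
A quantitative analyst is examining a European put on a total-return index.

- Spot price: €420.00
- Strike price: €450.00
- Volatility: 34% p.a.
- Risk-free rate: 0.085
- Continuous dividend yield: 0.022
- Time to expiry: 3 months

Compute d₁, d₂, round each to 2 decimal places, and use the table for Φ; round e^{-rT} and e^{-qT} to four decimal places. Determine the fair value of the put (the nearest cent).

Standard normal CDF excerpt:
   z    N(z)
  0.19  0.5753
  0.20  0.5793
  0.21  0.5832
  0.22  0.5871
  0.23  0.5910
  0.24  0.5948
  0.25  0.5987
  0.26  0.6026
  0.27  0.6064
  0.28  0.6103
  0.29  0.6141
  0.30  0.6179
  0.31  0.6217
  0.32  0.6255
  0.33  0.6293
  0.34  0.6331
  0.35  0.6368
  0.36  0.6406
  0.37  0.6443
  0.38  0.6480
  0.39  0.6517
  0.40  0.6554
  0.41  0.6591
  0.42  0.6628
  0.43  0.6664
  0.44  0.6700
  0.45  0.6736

σ√T = 0.34·√0.25 = 0.1700
d₁ = [ln(420/450) + (0.085 − 0.022 + 0.34²/2)·0.25] / 0.1700 = [-0.0690 + 0.0302] / 0.1700 = -0.2282 ≈ -0.23
d₂ = d₁ − σ√T = -0.2282 − 0.1700 = -0.3982 ≈ -0.40
exp(−qT) = exp(−0.022·0.25) = 0.9945;  exp(−rT) = exp(−0.085·0.25) = 0.9790
P = 450·0.9790·N(0.40) − 420·0.9945·N(0.23) = 450·0.9790·0.6554 − 420·0.9945·0.5910 = 288.7365 − 246.8548 = 41.8817

€41.88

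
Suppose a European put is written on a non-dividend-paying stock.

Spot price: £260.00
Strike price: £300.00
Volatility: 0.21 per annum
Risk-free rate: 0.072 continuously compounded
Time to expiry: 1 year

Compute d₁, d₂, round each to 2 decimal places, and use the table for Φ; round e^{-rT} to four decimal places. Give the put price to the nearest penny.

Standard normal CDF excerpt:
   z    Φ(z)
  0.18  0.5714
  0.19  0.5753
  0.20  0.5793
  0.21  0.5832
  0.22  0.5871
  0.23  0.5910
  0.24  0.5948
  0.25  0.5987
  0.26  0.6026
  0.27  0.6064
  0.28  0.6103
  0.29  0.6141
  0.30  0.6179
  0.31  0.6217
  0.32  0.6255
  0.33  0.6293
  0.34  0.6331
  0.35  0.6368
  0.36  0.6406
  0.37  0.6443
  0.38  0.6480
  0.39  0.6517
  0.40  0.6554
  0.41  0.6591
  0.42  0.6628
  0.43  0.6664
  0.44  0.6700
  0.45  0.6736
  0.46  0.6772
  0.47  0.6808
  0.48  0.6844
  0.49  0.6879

σ√T = 0.21 × 1.0000 = 0.2100
d₁ = [ln(260/300) + (0.072 + 0.21²/2)·1] / 0.2100 = [-0.1431 + 0.0940] / 0.2100 = -0.2336 which rounds to -0.23
d₂ = d₁ − σ√T = -0.2336 − 0.2100 = -0.4436 which rounds to -0.44
e^(−rT) = e^(−0.072·1) = 0.9305
N(−d₂) = N(0.44) = 0.6700;  N(−d₁) = N(0.23) = 0.5910
P = 300·0.9305·0.6700 − 260·0.5910 = 187.0305 − 153.6600 = 33.3705

£33.37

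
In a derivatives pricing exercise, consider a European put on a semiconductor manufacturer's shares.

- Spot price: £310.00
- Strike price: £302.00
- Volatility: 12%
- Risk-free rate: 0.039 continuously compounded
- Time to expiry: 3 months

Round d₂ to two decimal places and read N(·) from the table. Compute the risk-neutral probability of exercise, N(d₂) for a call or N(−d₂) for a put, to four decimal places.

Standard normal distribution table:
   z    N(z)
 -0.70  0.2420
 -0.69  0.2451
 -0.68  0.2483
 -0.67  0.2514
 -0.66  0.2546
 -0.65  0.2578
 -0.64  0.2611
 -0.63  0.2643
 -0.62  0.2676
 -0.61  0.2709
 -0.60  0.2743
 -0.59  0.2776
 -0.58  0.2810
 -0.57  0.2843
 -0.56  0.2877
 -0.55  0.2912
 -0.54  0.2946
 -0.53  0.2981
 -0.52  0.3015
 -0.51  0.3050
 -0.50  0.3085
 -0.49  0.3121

0.2843

σ√T = 0.12 × 0.5000 = 0.0600
ln(S/K) + (r + σ²/2)T = ln(310/302) + (0.039 + 0.12²/2)·0.25 = 0.0261 + 0.0115 = 0.0377
d₁ = 0.0377 / 0.0600 = 0.6283 ≈ 0.63
d₂ = d₁ − σ√T = 0.6283 − 0.0600 = 0.5683 ≈ 0.57
Pr(exercise) under Q = N(−d₂) = N(-0.57) = 0.2843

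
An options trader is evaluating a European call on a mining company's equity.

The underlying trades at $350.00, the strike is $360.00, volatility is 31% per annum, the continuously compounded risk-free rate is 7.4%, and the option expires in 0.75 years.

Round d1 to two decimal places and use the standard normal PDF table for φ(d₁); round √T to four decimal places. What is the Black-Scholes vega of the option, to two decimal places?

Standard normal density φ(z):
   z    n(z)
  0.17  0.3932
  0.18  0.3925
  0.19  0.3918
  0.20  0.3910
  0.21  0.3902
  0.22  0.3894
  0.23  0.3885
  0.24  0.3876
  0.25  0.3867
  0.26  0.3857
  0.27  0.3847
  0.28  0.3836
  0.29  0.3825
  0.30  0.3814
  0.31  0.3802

σ√T = 0.31·√0.75 = 0.2685
d₁ = [ln(350/360) + (0.074 + ½·0.31²)·0.75] / (σ√T) = (-0.0282 + 0.0915) / 0.2685 = 0.2360 ⇒ 0.24
√T = √0.75 = 0.8660
φ(d₁) = φ(0.24) = 0.3876
vega = S·φ(d₁)·√T = 350·0.3876·0.8660 = 117.4816

117.48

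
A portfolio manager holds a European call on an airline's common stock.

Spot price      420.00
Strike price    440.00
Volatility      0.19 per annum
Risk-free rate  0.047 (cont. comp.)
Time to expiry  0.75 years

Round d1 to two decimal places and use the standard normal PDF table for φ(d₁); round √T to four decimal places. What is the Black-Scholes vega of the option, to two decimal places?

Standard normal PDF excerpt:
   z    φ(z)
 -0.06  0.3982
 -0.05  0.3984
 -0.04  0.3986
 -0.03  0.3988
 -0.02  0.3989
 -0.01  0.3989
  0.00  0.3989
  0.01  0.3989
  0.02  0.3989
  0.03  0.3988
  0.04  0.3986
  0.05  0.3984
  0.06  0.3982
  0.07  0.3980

145.09

σ√T = 0.19 × 0.8660 = 0.1645
ln(S/K) + (r + σ²/2)T = ln(420/440) + (0.047 + 0.19²/2)·0.75 = -0.0465 + 0.0488 = 0.0023
d₁ = 0.0023 / 0.1645 = 0.0138 ⇒ 0.01
√T = √0.75 = 0.8660
φ(d₁) = φ(0.01) = 0.3989
vega = S·φ(d₁)·√T = 420·0.3989·0.8660 = 145.0879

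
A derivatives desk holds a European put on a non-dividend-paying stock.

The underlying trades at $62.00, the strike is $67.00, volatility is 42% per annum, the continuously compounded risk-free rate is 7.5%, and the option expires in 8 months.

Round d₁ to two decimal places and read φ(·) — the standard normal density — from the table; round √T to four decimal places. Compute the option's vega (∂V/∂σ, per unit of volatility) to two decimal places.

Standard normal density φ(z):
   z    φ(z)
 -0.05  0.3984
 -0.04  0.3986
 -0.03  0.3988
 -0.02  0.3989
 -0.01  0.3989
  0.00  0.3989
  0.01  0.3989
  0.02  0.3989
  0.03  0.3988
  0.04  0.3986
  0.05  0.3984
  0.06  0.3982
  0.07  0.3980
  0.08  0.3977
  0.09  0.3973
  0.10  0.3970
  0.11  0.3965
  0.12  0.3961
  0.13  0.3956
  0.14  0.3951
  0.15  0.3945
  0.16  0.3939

20.11

T = 0.6667;  σ√T = 0.3429
d₁ = [ln(62/67) + (0.075 + 0.42²/2)·0.6667] / 0.3429 = [-0.0776 + 0.1088] / 0.3429 = 0.0911 ⇒ 0.09
√T = √0.6667 = 0.8165
φ(d₁) = φ(0.09) = 0.3973
vega = S·φ(d₁)·√T = 62·0.3973·0.8165 = 20.1125
(Vega is the same for a European call and put with the same parameters.)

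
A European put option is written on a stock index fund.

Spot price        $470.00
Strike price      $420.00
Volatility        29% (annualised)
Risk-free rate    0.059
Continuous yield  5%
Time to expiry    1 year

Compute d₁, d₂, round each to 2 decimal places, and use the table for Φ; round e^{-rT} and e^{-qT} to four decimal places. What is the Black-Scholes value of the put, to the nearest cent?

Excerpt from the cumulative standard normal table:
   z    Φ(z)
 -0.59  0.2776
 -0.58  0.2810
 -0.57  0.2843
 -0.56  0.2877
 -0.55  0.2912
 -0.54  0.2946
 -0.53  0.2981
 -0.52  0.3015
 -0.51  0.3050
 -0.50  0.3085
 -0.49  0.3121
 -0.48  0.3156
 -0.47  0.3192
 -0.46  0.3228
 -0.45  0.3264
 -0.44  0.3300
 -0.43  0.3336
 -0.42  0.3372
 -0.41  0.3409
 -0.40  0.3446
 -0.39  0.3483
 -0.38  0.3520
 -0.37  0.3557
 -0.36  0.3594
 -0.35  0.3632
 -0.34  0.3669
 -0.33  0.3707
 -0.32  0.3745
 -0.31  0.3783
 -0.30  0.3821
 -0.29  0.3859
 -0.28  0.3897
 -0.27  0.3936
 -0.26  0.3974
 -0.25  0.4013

σ√T = 0.29 × 1.0000 = 0.2900
d₁ = [ln(470/420) + (0.059 − 0.05 + 0.29²/2)·1] / 0.2900 = [0.1125 + 0.0510] / 0.2900 = 0.5639 which rounds to 0.56
d₂ = d₁ − σ√T = 0.5639 − 0.2900 = 0.2739 which rounds to 0.27
exp(−qT) = exp(−0.05·1) = 0.9512;  exp(−rT) = exp(−0.059·1) = 0.9427
N(−d₂) = N(-0.27) = 0.3936;  N(−d₁) = N(-0.56) = 0.2877
P = 420·0.9427·0.3936 − 470·0.9512·0.2877 = 155.8396 − 128.6203 = 27.2193

$27.22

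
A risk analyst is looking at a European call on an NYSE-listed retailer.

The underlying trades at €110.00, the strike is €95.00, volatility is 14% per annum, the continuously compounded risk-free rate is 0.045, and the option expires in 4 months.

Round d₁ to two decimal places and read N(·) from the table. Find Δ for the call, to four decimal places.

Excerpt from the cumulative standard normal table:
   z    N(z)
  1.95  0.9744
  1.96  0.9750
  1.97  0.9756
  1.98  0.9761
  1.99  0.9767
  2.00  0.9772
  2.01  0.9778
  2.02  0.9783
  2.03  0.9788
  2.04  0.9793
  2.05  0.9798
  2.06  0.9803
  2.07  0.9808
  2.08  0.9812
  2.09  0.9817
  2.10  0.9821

0.9793

σ√T = 0.14·√0.3333 = 0.0808
d₁ = [ln(110/95) + (0.045 + 0.14²/2)·0.3333] / 0.0808 = [0.1466 + 0.0183] / 0.0808 = 2.0397 which rounds to 2.04
N(d₁) = N(2.04) = 0.9793
Δ_call = N(d₁) = 0.9793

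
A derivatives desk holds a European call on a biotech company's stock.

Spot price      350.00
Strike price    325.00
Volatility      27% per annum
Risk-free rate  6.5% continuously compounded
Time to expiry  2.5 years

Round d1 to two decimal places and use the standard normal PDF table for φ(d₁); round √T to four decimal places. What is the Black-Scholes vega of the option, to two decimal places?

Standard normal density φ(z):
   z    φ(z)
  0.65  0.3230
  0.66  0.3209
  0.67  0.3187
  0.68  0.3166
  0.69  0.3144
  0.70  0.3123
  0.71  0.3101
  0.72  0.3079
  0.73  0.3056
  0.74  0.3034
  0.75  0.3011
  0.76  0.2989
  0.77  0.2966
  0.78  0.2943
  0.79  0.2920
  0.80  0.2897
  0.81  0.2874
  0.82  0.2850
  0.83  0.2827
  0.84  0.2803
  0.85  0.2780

164.13

σ√T = 0.27·√2.5 = 0.4269
ln(S/K) + (r + σ²/2)T = ln(350/325) + (0.065 + 0.27²/2)·2.5 = 0.0741 + 0.2536 = 0.3277
d₁ = 0.3277 / 0.4269 = 0.7677 which rounds to 0.77
√T = √2.5 = 1.5811
φ(d₁) = φ(0.77) = 0.2966
vega = S·φ(d₁)·√T = 350·0.2966·1.5811 = 164.1340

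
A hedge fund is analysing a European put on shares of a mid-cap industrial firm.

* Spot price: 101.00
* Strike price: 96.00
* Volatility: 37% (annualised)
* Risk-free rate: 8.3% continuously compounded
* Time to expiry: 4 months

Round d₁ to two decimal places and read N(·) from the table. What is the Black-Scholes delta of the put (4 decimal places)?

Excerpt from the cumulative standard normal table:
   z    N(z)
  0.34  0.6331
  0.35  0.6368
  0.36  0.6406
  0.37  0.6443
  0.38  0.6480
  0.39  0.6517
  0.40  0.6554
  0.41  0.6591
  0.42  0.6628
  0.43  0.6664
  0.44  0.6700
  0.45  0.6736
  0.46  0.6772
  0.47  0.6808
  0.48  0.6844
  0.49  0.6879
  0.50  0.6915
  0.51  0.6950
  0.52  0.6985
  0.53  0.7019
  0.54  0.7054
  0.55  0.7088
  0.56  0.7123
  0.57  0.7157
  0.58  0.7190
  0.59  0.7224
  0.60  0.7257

T = 0.3333;  σ√T = 0.2136
d₁ = [ln(101/96) + (0.083 + ½·0.37²)·0.3333] / (σ√T) = (0.0508 + 0.0505) / 0.2136 = 0.4740 ⇒ 0.47
N(d₁) = N(0.47) = 0.6808
Δ_put = N(d₁) − 1 = 0.6808 − 1 = -0.3192

-0.3192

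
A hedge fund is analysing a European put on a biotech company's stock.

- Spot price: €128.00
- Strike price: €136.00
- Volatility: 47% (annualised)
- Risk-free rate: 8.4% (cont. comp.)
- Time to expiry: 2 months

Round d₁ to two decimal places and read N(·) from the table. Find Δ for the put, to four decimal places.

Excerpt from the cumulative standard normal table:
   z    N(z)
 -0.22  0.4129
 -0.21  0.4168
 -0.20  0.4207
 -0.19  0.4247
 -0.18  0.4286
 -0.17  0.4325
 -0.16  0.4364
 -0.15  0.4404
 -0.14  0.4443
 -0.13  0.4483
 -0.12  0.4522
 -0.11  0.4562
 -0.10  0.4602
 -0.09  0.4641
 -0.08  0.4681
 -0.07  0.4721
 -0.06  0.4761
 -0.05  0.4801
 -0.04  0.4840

T = 0.1667;  σ√T = 0.1919
d₁ = [ln(128/136) + (0.084 + 0.47²/2)·0.1667] / 0.1919 = [-0.0606 + 0.0324] / 0.1919 = -0.1471 ≈ -0.15
N(d₁) = N(-0.15) = 0.4404
Δ_put = N(d₁) − 1 = 0.4404 − 1 = -0.5596

-0.5596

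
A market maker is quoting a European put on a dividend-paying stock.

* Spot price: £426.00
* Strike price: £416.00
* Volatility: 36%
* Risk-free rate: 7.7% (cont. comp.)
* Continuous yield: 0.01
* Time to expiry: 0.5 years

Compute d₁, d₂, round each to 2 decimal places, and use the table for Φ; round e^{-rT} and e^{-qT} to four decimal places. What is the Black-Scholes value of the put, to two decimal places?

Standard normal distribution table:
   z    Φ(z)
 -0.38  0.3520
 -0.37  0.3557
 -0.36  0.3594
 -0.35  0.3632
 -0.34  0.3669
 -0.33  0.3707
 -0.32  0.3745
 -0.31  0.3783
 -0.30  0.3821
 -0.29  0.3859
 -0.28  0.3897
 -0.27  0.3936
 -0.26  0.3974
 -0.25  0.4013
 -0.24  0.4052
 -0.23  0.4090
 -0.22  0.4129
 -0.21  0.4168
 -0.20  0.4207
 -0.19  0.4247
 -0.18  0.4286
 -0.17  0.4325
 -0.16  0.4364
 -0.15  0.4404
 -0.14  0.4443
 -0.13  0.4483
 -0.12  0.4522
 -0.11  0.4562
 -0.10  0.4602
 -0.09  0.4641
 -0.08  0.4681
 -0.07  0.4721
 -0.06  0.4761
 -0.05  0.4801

£30.26

σ√T = 0.36 × 0.7071 = 0.2546
d₁ = [ln(426/416) + (0.077 − 0.01 + 0.36²/2)·0.5] / 0.2546 = [0.0238 + 0.0659] / 0.2546 = 0.3522 ⇒ 0.35
d₂ = d₁ − σ√T = 0.3522 − 0.2546 = 0.0976 ⇒ 0.10
exp(−qT) = exp(−0.01·0.5) = 0.9950;  exp(−rT) = exp(−0.077·0.5) = 0.9622
N(−d₂) = N(-0.10) = 0.4602;  N(−d₁) = N(-0.35) = 0.3632
P = 416·0.9622·0.4602 − 426·0.9950·0.3632 = 184.2066 − 153.9496 = 30.2571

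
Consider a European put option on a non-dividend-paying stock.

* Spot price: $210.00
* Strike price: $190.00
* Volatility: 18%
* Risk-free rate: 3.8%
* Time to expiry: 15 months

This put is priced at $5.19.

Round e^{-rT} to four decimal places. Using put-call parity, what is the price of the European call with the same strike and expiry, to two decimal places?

$34.01

exp(−rT) = exp(−0.038·1.25) = 0.9536
Put-call parity: C − P = S − K·e^(−rT) = 210 − 190·0.9536 = 210 − 181.1840 = 28.8160
C = P + (C − P) = 5.19 + (28.8160) = 34.0060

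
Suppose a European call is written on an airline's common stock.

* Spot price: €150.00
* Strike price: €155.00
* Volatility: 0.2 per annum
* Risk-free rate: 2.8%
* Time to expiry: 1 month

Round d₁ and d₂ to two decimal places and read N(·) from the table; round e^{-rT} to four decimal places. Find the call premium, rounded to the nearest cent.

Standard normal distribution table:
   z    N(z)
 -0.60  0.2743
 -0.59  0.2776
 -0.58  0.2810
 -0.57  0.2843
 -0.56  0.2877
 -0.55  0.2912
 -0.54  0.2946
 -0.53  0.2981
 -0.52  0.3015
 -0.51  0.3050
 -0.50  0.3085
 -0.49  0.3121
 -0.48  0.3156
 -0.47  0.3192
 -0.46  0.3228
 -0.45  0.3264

σ√T = 0.2 × 0.2887 = 0.0577
d₁ = [ln(150/155) + (0.028 + ½·0.2²)·0.08333] / (σ√T) = (-0.0328 + 0.0040) / 0.0577 = -0.4987 ≈ -0.50
d₂ = -0.4987 − 0.0577 = -0.5564 ≈ -0.56
exp(−rT) = exp(−0.028·0.08333) = 0.9977
C = 150·N(-0.50) − 155·0.9977·N(-0.56) = 150·0.3085 − 155·0.9977·0.2877 = 46.2750 − 44.4909 = 1.7841

€1.78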